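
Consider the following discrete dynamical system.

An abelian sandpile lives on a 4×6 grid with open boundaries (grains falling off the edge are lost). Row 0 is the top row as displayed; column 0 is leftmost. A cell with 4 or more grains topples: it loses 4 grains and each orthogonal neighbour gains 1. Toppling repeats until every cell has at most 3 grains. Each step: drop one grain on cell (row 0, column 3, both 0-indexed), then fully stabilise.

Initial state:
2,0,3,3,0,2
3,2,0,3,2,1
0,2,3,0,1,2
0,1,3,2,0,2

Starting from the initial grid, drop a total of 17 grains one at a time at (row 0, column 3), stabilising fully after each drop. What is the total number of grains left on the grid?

44

0) 2,0,3,3,0,2
3,2,0,3,2,1
0,2,3,0,1,2
0,1,3,2,0,2
1) 2,1,0,2,1,2
3,2,2,0,3,1
0,2,3,1,1,2
0,1,3,2,0,2
2) 2,1,0,3,1,2
3,2,2,0,3,1
0,2,3,1,1,2
0,1,3,2,0,2
3) 2,1,1,0,2,2
3,2,2,1,3,1
0,2,3,1,1,2
0,1,3,2,0,2
4) 2,1,1,1,2,2
3,2,2,1,3,1
0,2,3,1,1,2
0,1,3,2,0,2
5) 2,1,1,2,2,2
3,2,2,1,3,1
0,2,3,1,1,2
0,1,3,2,0,2
6) 2,1,1,3,2,2
3,2,2,1,3,1
0,2,3,1,1,2
0,1,3,2,0,2
7) 2,1,2,0,3,2
3,2,2,2,3,1
0,2,3,1,1,2
0,1,3,2,0,2
8) 2,1,2,1,3,2
3,2,2,2,3,1
0,2,3,1,1,2
0,1,3,2,0,2
9) 2,1,2,2,3,2
3,2,2,2,3,1
0,2,3,1,1,2
0,1,3,2,0,2
10) 2,1,2,3,3,2
3,2,2,2,3,1
0,2,3,1,1,2
0,1,3,2,0,2
11) 2,1,3,2,1,3
3,2,3,0,1,2
0,2,3,2,2,2
0,1,3,2,0,2
12) 2,1,3,3,1,3
3,2,3,0,1,2
0,2,3,2,2,2
0,1,3,2,0,2
13) 2,2,1,1,2,3
3,3,1,2,1,2
0,3,1,3,2,2
0,2,0,3,0,2
14) 2,2,1,2,2,3
3,3,1,2,1,2
0,3,1,3,2,2
0,2,0,3,0,2
15) 2,2,1,3,2,3
3,3,1,2,1,2
0,3,1,3,2,2
0,2,0,3,0,2
16) 2,2,2,0,3,3
3,3,1,3,1,2
0,3,1,3,2,2
0,2,0,3,0,2
17) 2,2,2,1,3,3
3,3,1,3,1,2
0,3,1,3,2,2
0,2,0,3,0,2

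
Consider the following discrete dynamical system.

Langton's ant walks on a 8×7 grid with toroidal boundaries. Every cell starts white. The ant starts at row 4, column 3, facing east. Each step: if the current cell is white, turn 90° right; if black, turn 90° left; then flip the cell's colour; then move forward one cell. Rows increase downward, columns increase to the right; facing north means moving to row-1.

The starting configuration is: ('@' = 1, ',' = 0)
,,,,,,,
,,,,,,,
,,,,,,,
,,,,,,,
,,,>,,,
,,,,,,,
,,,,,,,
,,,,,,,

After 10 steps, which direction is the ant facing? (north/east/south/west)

west

gen 0: ,,,,,,,
,,,,,,,
,,,,,,,
,,,,,,,
,,,>,,,
,,,,,,,
,,,,,,,
,,,,,,,
gen 1: ,,,,,,,
,,,,,,,
,,,,,,,
,,,,,,,
,,,@,,,
,,,v,,,
,,,,,,,
,,,,,,,
gen 2: ,,,,,,,
,,,,,,,
,,,,,,,
,,,,,,,
,,,@,,,
,,<@,,,
,,,,,,,
,,,,,,,
gen 3: ,,,,,,,
,,,,,,,
,,,,,,,
,,,,,,,
,,^@,,,
,,@@,,,
,,,,,,,
,,,,,,,
gen 4: ,,,,,,,
,,,,,,,
,,,,,,,
,,,,,,,
,,@>,,,
,,@@,,,
,,,,,,,
,,,,,,,
gen 5: ,,,,,,,
,,,,,,,
,,,,,,,
,,,^,,,
,,@,,,,
,,@@,,,
,,,,,,,
,,,,,,,
gen 6: ,,,,,,,
,,,,,,,
,,,,,,,
,,,@>,,
,,@,,,,
,,@@,,,
,,,,,,,
,,,,,,,
gen 7: ,,,,,,,
,,,,,,,
,,,,,,,
,,,@@,,
,,@,v,,
,,@@,,,
,,,,,,,
,,,,,,,
gen 8: ,,,,,,,
,,,,,,,
,,,,,,,
,,,@@,,
,,@<@,,
,,@@,,,
,,,,,,,
,,,,,,,
gen 9: ,,,,,,,
,,,,,,,
,,,,,,,
,,,^@,,
,,@@@,,
,,@@,,,
,,,,,,,
,,,,,,,
gen 10: ,,,,,,,
,,,,,,,
,,,,,,,
,,<,@,,
,,@@@,,
,,@@,,,
,,,,,,,
,,,,,,,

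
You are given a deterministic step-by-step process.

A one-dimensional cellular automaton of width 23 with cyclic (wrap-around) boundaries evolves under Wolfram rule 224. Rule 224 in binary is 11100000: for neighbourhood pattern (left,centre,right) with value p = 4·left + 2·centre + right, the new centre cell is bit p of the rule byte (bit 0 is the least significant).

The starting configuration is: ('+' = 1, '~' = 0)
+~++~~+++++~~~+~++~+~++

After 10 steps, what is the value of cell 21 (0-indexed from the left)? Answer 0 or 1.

0

gen 0: +~++~~+++++~~~+~++~+~++
gen 1: ++~+~~~++++~~~~+~++~+~+
gen 2: +++~~~~~+++~~~~~+~++~+~
gen 3: ~++~~~~~~++~~~~~~+~++~+
gen 4: +~+~~~~~~~+~~~~~~~+~++~
gen 5: ~+~~~~~~~~~~~~~~~~~+~++
gen 6: +~~~~~~~~~~~~~~~~~~~+~+
gen 7: +~~~~~~~~~~~~~~~~~~~~+~
gen 8: ~~~~~~~~~~~~~~~~~~~~~~+
gen 9: ~~~~~~~~~~~~~~~~~~~~~~~
gen 10: ~~~~~~~~~~~~~~~~~~~~~~~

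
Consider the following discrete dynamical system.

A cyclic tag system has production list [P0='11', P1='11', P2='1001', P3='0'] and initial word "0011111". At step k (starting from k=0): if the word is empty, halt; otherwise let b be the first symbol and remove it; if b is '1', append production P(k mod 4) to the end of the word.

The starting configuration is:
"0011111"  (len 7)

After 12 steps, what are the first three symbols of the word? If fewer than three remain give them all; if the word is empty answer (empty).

111

[0] "0011111"  (len 7)
[1] "011111"  (len 6)
[2] "11111"  (len 5)
[3] "11111001"  (len 8)
[4] "11110010"  (len 8)
[5] "111001011"  (len 9)
[6] "1100101111"  (len 10)
[7] "1001011111001"  (len 13)
[8] "0010111110010"  (len 13)
[9] "010111110010"  (len 12)
[10] "10111110010"  (len 11)
[11] "01111100101001"  (len 14)
[12] "1111100101001"  (len 13)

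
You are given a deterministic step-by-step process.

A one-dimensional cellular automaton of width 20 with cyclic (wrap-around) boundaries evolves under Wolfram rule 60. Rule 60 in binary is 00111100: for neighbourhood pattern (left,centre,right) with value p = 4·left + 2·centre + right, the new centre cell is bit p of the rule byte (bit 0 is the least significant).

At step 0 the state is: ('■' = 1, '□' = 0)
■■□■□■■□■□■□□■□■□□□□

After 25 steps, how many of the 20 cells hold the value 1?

gen 0: ■■□■□■■□■□■□□■□■□□□□
gen 1: ■□■■■■□■■■■■□■■■■□□□
gen 2: ■■■□□□■■□□□□■■□□□■□□
gen 3: ■□□■□□■□■□□□■□■□□■■□
gen 4: ■■□■■□■■■■□□■■■■□■□■
gen 5: □□■■□■■□□□■□■□□□■■■■
gen 6: ■□■□■■□■□□■■■■□□■□□□
gen 7: ■■■■■□■■■□■□□□■□■■□□
gen 8: ■□□□□■■□□■■■□□■■■□■□
gen 9: ■■□□□■□■□■□□■□■□□■■■
gen 10: □□■□□■■■■■■□■■■■□■□□
gen 11: □□■■□■□□□□□■■□□□■■■□
gen 12: □□■□■■■□□□□■□■□□■□□■
gen 13: ■□■■■□□■□□□■■■■□■■□■
gen 14: □■■□□■□■■□□■□□□■■□■■
gen 15: ■■□■□■■■□■□■■□□■□■■□
gen 16: ■□■■■■□□■■■■□■□■■■□■
gen 17: □■■□□□■□■□□□■■■■□□■■
gen 18: ■■□■□□■■■■□□■□□□■□■□
gen 19: ■□■■■□■□□□■□■■□□■■■■
gen 20: □■■□□■■■□□■■■□■□■□□□
gen 21: □■□■□■□□■□■□□■■■■■□□
gen 22: □■■■■■■□■■■■□■□□□□■□
gen 23: □■□□□□□■■□□□■■■□□□■■
gen 24: ■■■□□□□■□■□□■□□■□□■□
gen 25: ■□□■□□□■■■■□■■□■■□■■

12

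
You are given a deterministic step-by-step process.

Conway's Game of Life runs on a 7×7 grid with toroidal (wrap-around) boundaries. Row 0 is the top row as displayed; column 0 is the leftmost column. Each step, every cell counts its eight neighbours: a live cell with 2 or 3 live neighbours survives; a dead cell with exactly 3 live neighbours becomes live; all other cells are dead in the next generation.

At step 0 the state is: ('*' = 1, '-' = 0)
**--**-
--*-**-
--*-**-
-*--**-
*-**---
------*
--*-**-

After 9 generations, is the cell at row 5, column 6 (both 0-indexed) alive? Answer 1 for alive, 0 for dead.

1

gen 0: **--**-
--*-**-
--*-**-
-*--**-
*-**---
------*
--*-**-
gen 1: -**----
--*----
-**---*
-*---**
*******
-**-***
**-**--
gen 2: *------
*--*---
-**--**
-------
-------
-------
----*-*
gen 3: *-----*
*-*----
***---*
-------
-------
-------
-------
gen 4: **----*
--*----
*-*---*
**-----
-------
-------
-------
gen 5: **-----
--*----
*-*---*
**----*
-------
-------
*------
gen 6: **-----
--*---*
--*---*
-*----*
*------
-------
**-----
gen 7: --*---*
--*---*
-**--**
-*----*
*------
**-----
**-----
gen 8: --*---*
--**--*
-**--**
-**--**
------*
------*
--*---*
gen 9: ***--**
---*--*
----*--
-**----
------*
*----**
*----**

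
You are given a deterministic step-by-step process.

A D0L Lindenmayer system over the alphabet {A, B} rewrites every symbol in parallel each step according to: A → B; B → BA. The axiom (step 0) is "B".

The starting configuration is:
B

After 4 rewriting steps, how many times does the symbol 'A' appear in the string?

3

t=0: B
t=1: BA
t=2: BAB
t=3: BABBA
t=4: BABBABAB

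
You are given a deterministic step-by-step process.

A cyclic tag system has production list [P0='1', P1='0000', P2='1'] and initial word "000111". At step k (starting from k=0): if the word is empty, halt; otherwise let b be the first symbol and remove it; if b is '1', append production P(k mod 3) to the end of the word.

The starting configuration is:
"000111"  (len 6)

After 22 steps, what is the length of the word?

2

step 0: "000111"  (len 6)
step 1: "00111"  (len 5)
step 2: "0111"  (len 4)
step 3: "111"  (len 3)
step 4: "111"  (len 3)
step 5: "110000"  (len 6)
step 6: "100001"  (len 6)
step 7: "000011"  (len 6)
step 8: "00011"  (len 5)
step 9: "0011"  (len 4)
step 10: "011"  (len 3)
step 11: "11"  (len 2)
step 12: "11"  (len 2)
step 13: "11"  (len 2)
step 14: "10000"  (len 5)
step 15: "00001"  (len 5)
step 16: "0001"  (len 4)
step 17: "001"  (len 3)
step 18: "01"  (len 2)
step 19: "1"  (len 1)
step 20: "0000"  (len 4)
step 21: "000"  (len 3)
step 22: "00"  (len 2)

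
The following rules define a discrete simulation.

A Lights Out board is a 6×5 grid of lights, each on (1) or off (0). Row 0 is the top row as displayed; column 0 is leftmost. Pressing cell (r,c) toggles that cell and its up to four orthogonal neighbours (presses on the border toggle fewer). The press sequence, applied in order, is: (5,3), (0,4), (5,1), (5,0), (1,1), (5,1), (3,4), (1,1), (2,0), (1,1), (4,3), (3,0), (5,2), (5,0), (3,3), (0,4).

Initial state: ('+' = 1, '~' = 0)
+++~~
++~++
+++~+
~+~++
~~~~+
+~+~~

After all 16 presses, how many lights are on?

20

step 0: +++~~
++~++
+++~+
~+~++
~~~~+
+~+~~
step 1: +++~~
++~++
+++~+
~+~++
~~~++
+~~++
step 2: +++++
++~+~
+++~+
~+~++
~~~++
+~~++
step 3: +++++
++~+~
+++~+
~+~++
~+~++
~++++
step 4: +++++
++~+~
+++~+
~+~++
++~++
+~+++
step 5: +~+++
~~++~
+~+~+
~+~++
++~++
+~+++
step 6: +~+++
~~++~
+~+~+
~+~++
+~~++
~+~++
step 7: +~+++
~~++~
+~+~~
~+~~~
+~~+~
~+~++
step 8: +++++
++~+~
+++~~
~+~~~
+~~+~
~+~++
step 9: +++++
~+~+~
~~+~~
++~~~
+~~+~
~+~++
step 10: +~+++
+~++~
~++~~
++~~~
+~~+~
~+~++
step 11: +~+++
+~++~
~++~~
++~+~
+~+~+
~+~~+
step 12: +~+++
+~++~
+++~~
~~~+~
~~+~+
~+~~+
step 13: +~+++
+~++~
+++~~
~~~+~
~~~~+
~~+++
step 14: +~+++
+~++~
+++~~
~~~+~
+~~~+
+++++
step 15: +~+++
+~++~
++++~
~~+~+
+~~++
+++++
step 16: +~+~~
+~+++
++++~
~~+~+
+~~++
+++++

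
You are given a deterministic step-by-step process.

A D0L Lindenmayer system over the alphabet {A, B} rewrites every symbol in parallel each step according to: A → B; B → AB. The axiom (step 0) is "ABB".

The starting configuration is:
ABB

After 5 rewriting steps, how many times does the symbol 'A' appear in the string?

step 0: ABB
step 1: BABAB
step 2: ABBABBAB
step 3: BABABBABABBAB
step 4: ABBABBABABBABBABABBAB
step 5: BABABBABABBABBABABBABABBABBABABBAB

13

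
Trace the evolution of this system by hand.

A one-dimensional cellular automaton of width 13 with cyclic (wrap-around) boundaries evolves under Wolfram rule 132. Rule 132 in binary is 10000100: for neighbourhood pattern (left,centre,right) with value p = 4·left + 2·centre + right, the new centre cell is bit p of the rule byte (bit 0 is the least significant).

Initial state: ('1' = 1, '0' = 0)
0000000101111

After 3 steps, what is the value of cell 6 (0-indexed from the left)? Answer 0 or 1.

0

0) 0000000101111
1) 0000000100110
2) 0000000100000
3) 0000000100000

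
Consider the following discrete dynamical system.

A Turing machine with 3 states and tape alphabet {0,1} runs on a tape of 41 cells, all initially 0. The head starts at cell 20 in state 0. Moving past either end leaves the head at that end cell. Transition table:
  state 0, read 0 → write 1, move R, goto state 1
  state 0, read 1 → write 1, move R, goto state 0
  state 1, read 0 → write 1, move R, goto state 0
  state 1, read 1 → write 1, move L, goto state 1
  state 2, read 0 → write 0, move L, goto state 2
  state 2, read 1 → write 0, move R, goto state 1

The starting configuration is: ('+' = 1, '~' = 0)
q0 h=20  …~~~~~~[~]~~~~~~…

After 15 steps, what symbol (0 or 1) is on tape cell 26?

gen 0: q0 h=20  …~~~~~~[~]~~~~~~…
gen 1: q1 h=21  …~~~~~+[~]~~~~~~…
gen 2: q0 h=22  …~~~~++[~]~~~~~~…
gen 3: q1 h=23  …~~~+++[~]~~~~~~…
gen 4: q0 h=24  …~~++++[~]~~~~~~…
gen 5: q1 h=25  …~+++++[~]~~~~~~…
gen 6: q0 h=26  …++++++[~]~~~~~~…
gen 7: q1 h=27  …++++++[~]~~~~~~…
gen 8: q0 h=28  …++++++[~]~~~~~~…
gen 9: q1 h=29  …++++++[~]~~~~~~…
gen 10: q0 h=30  …++++++[~]~~~~~~…
gen 11: q1 h=31  …++++++[~]~~~~~~…
gen 12: q0 h=32  …++++++[~]~~~~~~…
gen 13: q1 h=33  …++++++[~]~~~~~~…
gen 14: q0 h=34  …++++++[~]~~~~~~|
gen 15: q1 h=35  …++++++[~]~~~~~|

1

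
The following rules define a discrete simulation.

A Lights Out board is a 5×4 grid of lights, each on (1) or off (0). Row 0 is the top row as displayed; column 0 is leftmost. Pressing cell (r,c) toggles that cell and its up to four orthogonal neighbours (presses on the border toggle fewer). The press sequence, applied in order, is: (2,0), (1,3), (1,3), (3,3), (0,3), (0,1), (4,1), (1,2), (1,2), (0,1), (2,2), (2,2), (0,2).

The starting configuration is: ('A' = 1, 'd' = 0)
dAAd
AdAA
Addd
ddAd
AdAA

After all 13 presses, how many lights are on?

7

k=0  dAAd
AdAA
Addd
ddAd
AdAA
k=1  dAAd
ddAA
dAdd
AdAd
AdAA
k=2  dAAA
dddd
dAdA
AdAd
AdAA
k=3  dAAd
ddAA
dAdd
AdAd
AdAA
k=4  dAAd
ddAA
dAdA
AddA
AdAd
k=5  dAdA
ddAd
dAdA
AddA
AdAd
k=6  AdAA
dAAd
dAdA
AddA
AdAd
k=7  AdAA
dAAd
dAdA
AAdA
dAdd
k=8  AddA
dddA
dAAA
AAdA
dAdd
k=9  AdAA
dAAd
dAdA
AAdA
dAdd
k=10  dAdA
ddAd
dAdA
AAdA
dAdd
k=11  dAdA
dddd
ddAd
AAAA
dAdd
k=12  dAdA
ddAd
dAdA
AAdA
dAdd
k=13  ddAd
dddd
dAdA
AAdA
dAdd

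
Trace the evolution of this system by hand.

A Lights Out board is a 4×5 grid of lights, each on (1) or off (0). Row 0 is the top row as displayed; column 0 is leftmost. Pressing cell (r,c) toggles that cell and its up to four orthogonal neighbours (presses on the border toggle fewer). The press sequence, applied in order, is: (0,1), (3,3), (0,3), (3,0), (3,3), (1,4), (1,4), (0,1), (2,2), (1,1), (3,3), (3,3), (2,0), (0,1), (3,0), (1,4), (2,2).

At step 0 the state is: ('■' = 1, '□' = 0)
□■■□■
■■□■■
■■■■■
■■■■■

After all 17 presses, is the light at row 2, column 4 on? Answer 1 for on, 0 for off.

0

step 0: □■■□■
■■□■■
■■■■■
■■■■■
step 1: ■□□□■
■□□■■
■■■■■
■■■■■
step 2: ■□□□■
■□□■■
■■■□■
■■□□□
step 3: ■□■■□
■□□□■
■■■□■
■■□□□
step 4: ■□■■□
■□□□■
□■■□■
□□□□□
step 5: ■□■■□
■□□□■
□■■■■
□□■■■
step 6: ■□■■■
■□□■□
□■■■□
□□■■■
step 7: ■□■■□
■□□□■
□■■■■
□□■■■
step 8: □■□■□
■■□□■
□■■■■
□□■■■
step 9: □■□■□
■■■□■
□□□□■
□□□■■
step 10: □□□■□
□□□□■
□■□□■
□□□■■
step 11: □□□■□
□□□□■
□■□■■
□□■□□
step 12: □□□■□
□□□□■
□■□□■
□□□■■
step 13: □□□■□
■□□□■
■□□□■
■□□■■
step 14: ■■■■□
■■□□■
■□□□■
■□□■■
step 15: ■■■■□
■■□□■
□□□□■
□■□■■
step 16: ■■■■■
■■□■□
□□□□□
□■□■■
step 17: ■■■■■
■■■■□
□■■■□
□■■■■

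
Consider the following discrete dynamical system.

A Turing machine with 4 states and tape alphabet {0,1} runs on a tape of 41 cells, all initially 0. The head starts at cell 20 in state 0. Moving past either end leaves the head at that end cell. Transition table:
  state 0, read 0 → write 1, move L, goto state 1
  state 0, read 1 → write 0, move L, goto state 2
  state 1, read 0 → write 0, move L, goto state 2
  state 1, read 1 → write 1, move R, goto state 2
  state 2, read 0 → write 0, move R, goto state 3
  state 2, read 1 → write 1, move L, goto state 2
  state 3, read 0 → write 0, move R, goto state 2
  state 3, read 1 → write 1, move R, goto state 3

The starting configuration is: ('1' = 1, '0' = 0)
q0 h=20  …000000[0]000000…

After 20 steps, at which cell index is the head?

34

gen 0: q0 h=20  …000000[0]000000…
gen 1: q1 h=19  …000000[0]100000…
gen 2: q2 h=18  …000000[0]010000…
gen 3: q3 h=19  …000000[0]100000…
gen 4: q2 h=20  …000000[1]000000…
gen 5: q2 h=19  …000000[0]100000…
gen 6: q3 h=20  …000000[1]000000…
gen 7: q3 h=21  …000001[0]000000…
gen 8: q2 h=22  …000010[0]000000…
gen 9: q3 h=23  …000100[0]000000…
gen 10: q2 h=24  …001000[0]000000…
gen 11: q3 h=25  …010000[0]000000…
gen 12: q2 h=26  …100000[0]000000…
gen 13: q3 h=27  …000000[0]000000…
gen 14: q2 h=28  …000000[0]000000…
gen 15: q3 h=29  …000000[0]000000…
gen 16: q2 h=30  …000000[0]000000…
gen 17: q3 h=31  …000000[0]000000…
gen 18: q2 h=32  …000000[0]000000…
gen 19: q3 h=33  …000000[0]000000…
gen 20: q2 h=34  …000000[0]000000|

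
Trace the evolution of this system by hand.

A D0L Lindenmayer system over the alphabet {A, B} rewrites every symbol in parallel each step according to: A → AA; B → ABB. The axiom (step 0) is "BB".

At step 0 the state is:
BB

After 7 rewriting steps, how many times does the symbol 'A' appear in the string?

k=0  BB
k=1  ABBABB
k=2  AAABBABBAAABBABB
k=3  AAAAAAABBABBAAABBABBAAAAAAABBABBAAABBABB
k=4  AAAAAAAAAAAAAAABBABBAAABBABBAAAAAAABBABBAAABBABBAAAAAAAAAAAAAAABBABBAAABBABBAAAAAAABBABBAAABBABB
k=5  AAAAAAAAAAAAAAAAAAAAAAAAAAAAAAABBABBAAABBABBAAAAAAABBABBAA…BBAAABBABBAAAAAAAAAAAAAAABBABBAAABBABBAAAAAAABBABBAAABBABB  (len 224)
k=6  AAAAAAAAAAAAAAAAAAAAAAAAAAAAAAAAAAAAAAAAAAAAAAAAAAAAAAAAAA…BBAAABBABBAAAAAAAAAAAAAAABBABBAAABBABBAAAAAAABBABBAAABBABB  (len 512)
k=7  AAAAAAAAAAAAAAAAAAAAAAAAAAAAAAAAAAAAAAAAAAAAAAAAAAAAAAAAAA…BBAAABBABBAAAAAAAAAAAAAAABBABBAAABBABBAAAAAAABBABBAAABBABB  (len 1152)

896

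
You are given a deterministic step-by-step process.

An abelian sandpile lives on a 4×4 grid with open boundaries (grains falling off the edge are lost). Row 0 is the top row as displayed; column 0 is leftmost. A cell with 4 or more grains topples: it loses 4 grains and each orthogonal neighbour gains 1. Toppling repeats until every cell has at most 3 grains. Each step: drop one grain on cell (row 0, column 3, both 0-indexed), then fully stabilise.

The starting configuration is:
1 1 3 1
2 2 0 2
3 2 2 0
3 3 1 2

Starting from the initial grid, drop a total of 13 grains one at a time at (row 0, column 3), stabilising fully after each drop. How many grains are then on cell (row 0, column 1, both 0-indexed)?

2

t=0: 1 1 3 1
2 2 0 2
3 2 2 0
3 3 1 2
t=1: 1 1 3 2
2 2 0 2
3 2 2 0
3 3 1 2
t=2: 1 1 3 3
2 2 0 2
3 2 2 0
3 3 1 2
t=3: 1 2 0 1
2 2 1 3
3 2 2 0
3 3 1 2
t=4: 1 2 0 2
2 2 1 3
3 2 2 0
3 3 1 2
t=5: 1 2 0 3
2 2 1 3
3 2 2 0
3 3 1 2
t=6: 1 2 1 1
2 2 2 0
3 2 2 1
3 3 1 2
t=7: 1 2 1 2
2 2 2 0
3 2 2 1
3 3 1 2
t=8: 1 2 1 3
2 2 2 0
3 2 2 1
3 3 1 2
t=9: 1 2 2 0
2 2 2 1
3 2 2 1
3 3 1 2
t=10: 1 2 2 1
2 2 2 1
3 2 2 1
3 3 1 2
t=11: 1 2 2 2
2 2 2 1
3 2 2 1
3 3 1 2
t=12: 1 2 2 3
2 2 2 1
3 2 2 1
3 3 1 2
t=13: 1 2 3 0
2 2 2 2
3 2 2 1
3 3 1 2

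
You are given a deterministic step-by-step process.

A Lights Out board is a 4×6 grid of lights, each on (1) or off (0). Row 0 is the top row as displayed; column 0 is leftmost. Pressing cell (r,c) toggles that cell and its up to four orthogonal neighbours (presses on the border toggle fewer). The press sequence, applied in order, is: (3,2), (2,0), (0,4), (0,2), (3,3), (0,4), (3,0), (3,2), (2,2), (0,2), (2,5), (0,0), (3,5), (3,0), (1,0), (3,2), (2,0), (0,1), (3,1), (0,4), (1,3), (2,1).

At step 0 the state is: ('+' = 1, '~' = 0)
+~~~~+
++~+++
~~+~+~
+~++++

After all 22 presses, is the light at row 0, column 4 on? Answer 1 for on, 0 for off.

1

0) +~~~~+
++~+++
~~+~+~
+~++++
1) +~~~~+
++~+++
~~~~+~
++~~++
2) +~~~~+
~+~+++
++~~+~
~+~~++
3) +~~++~
~+~+~+
++~~+~
~+~~++
4) +++~+~
~+++~+
++~~+~
~+~~++
5) +++~+~
~+++~+
++~++~
~+++~+
6) ++++~+
~+++++
++~++~
~+++~+
7) ++++~+
~+++++
~+~++~
+~++~+
8) ++++~+
~+++++
~++++~
++~~~+
9) ++++~+
~+~+++
~~~~+~
+++~~+
10) +~~~~+
~+++++
~~~~+~
+++~~+
11) +~~~~+
~++++~
~~~~~+
+++~~~
12) ~+~~~+
+++++~
~~~~~+
+++~~~
13) ~+~~~+
+++++~
~~~~~~
+++~++
14) ~+~~~+
+++++~
+~~~~~
~~+~++
15) ++~~~+
~~+++~
~~~~~~
~~+~++
16) ++~~~+
~~+++~
~~+~~~
~+~+++
17) ++~~~+
+~+++~
+++~~~
++~+++
18) ~~+~~+
+++++~
+++~~~
++~+++
19) ~~+~~+
+++++~
+~+~~~
~~++++
20) ~~+++~
++++~~
+~+~~~
~~++++
21) ~~+~+~
++~~+~
+~++~~
~~++++
22) ~~+~+~
+~~~+~
~+~+~~
~+++++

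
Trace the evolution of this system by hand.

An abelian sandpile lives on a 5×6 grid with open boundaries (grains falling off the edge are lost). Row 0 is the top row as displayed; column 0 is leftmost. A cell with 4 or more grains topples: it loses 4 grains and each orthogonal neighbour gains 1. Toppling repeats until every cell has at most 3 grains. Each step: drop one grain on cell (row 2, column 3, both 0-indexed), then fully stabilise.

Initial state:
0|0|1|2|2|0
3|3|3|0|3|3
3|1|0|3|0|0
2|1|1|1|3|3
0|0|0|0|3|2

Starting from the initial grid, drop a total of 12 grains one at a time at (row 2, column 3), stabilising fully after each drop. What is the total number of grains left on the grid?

0) 0|0|1|2|2|0
3|3|3|0|3|3
3|1|0|3|0|0
2|1|1|1|3|3
0|0|0|0|3|2
1) 0|0|1|2|2|0
3|3|3|1|3|3
3|1|1|0|1|0
2|1|1|2|3|3
0|0|0|0|3|2
2) 0|0|1|2|2|0
3|3|3|1|3|3
3|1|1|1|1|0
2|1|1|2|3|3
0|0|0|0|3|2
3) 0|0|1|2|2|0
3|3|3|1|3|3
3|1|1|2|1|0
2|1|1|2|3|3
0|0|0|0|3|2
4) 0|0|1|2|2|0
3|3|3|1|3|3
3|1|1|3|1|0
2|1|1|2|3|3
0|0|0|0|3|2
5) 0|0|1|2|2|0
3|3|3|2|3|3
3|1|2|0|2|0
2|1|1|3|3|3
0|0|0|0|3|2
6) 0|0|1|2|2|0
3|3|3|2|3|3
3|1|2|1|2|0
2|1|1|3|3|3
0|0|0|0|3|2
7) 0|0|1|2|2|0
3|3|3|2|3|3
3|1|2|2|2|0
2|1|1|3|3|3
0|0|0|0|3|2
8) 0|0|1|2|2|0
3|3|3|2|3|3
3|1|2|3|2|0
2|1|1|3|3|3
0|0|0|0|3|2
9) 1|1|2|3|3|1
1|2|2|2|2|0
1|0|2|0|2|3
3|2|3|2|3|1
0|0|0|2|1|0
10) 1|1|2|3|3|1
1|2|2|2|2|0
1|0|2|1|2|3
3|2|3|2|3|1
0|0|0|2|1|0
11) 1|1|2|3|3|1
1|2|2|2|2|0
1|0|2|2|2|3
3|2|3|2|3|1
0|0|0|2|1|0
12) 1|1|2|3|3|1
1|2|2|2|2|0
1|0|2|3|2|3
3|2|3|2|3|1
0|0|0|2|1|0

48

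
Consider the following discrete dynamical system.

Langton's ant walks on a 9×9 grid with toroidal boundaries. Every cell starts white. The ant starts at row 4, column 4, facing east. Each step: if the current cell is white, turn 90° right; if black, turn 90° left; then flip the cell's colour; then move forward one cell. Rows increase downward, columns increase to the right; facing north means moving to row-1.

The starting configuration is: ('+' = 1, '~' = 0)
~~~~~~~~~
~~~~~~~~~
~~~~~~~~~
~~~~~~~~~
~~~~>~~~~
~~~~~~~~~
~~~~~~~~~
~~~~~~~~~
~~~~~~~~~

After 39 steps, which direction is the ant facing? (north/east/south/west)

k=0  ~~~~~~~~~
~~~~~~~~~
~~~~~~~~~
~~~~~~~~~
~~~~>~~~~
~~~~~~~~~
~~~~~~~~~
~~~~~~~~~
~~~~~~~~~
k=1  ~~~~~~~~~
~~~~~~~~~
~~~~~~~~~
~~~~~~~~~
~~~~+~~~~
~~~~v~~~~
~~~~~~~~~
~~~~~~~~~
~~~~~~~~~
k=2  ~~~~~~~~~
~~~~~~~~~
~~~~~~~~~
~~~~~~~~~
~~~~+~~~~
~~~<+~~~~
~~~~~~~~~
~~~~~~~~~
~~~~~~~~~
k=3  ~~~~~~~~~
~~~~~~~~~
~~~~~~~~~
~~~~~~~~~
~~~^+~~~~
~~~++~~~~
~~~~~~~~~
~~~~~~~~~
~~~~~~~~~
k=4  ~~~~~~~~~
~~~~~~~~~
~~~~~~~~~
~~~~~~~~~
~~~+>~~~~
~~~++~~~~
~~~~~~~~~
~~~~~~~~~
~~~~~~~~~
k=5  ~~~~~~~~~
~~~~~~~~~
~~~~~~~~~
~~~~^~~~~
~~~+~~~~~
~~~++~~~~
~~~~~~~~~
~~~~~~~~~
~~~~~~~~~
k=6  ~~~~~~~~~
~~~~~~~~~
~~~~~~~~~
~~~~+>~~~
~~~+~~~~~
~~~++~~~~
~~~~~~~~~
~~~~~~~~~
~~~~~~~~~
k=7  ~~~~~~~~~
~~~~~~~~~
~~~~~~~~~
~~~~++~~~
~~~+~v~~~
~~~++~~~~
~~~~~~~~~
~~~~~~~~~
~~~~~~~~~
k=8  ~~~~~~~~~
~~~~~~~~~
~~~~~~~~~
~~~~++~~~
~~~+<+~~~
~~~++~~~~
~~~~~~~~~
~~~~~~~~~
~~~~~~~~~
k=9  ~~~~~~~~~
~~~~~~~~~
~~~~~~~~~
~~~~^+~~~
~~~+++~~~
~~~++~~~~
~~~~~~~~~
~~~~~~~~~
~~~~~~~~~
k=10  ~~~~~~~~~
~~~~~~~~~
~~~~~~~~~
~~~<~+~~~
~~~+++~~~
~~~++~~~~
~~~~~~~~~
~~~~~~~~~
~~~~~~~~~
k=11  ~~~~~~~~~
~~~~~~~~~
~~~^~~~~~
~~~+~+~~~
~~~+++~~~
~~~++~~~~
~~~~~~~~~
~~~~~~~~~
~~~~~~~~~
k=12  ~~~~~~~~~
~~~~~~~~~
~~~+>~~~~
~~~+~+~~~
~~~+++~~~
~~~++~~~~
~~~~~~~~~
~~~~~~~~~
~~~~~~~~~
k=13  ~~~~~~~~~
~~~~~~~~~
~~~++~~~~
~~~+v+~~~
~~~+++~~~
~~~++~~~~
~~~~~~~~~
~~~~~~~~~
~~~~~~~~~
k=14  ~~~~~~~~~
~~~~~~~~~
~~~++~~~~
~~~<++~~~
~~~+++~~~
~~~++~~~~
~~~~~~~~~
~~~~~~~~~
~~~~~~~~~
k=15  ~~~~~~~~~
~~~~~~~~~
~~~++~~~~
~~~~++~~~
~~~v++~~~
~~~++~~~~
~~~~~~~~~
~~~~~~~~~
~~~~~~~~~
k=16  ~~~~~~~~~
~~~~~~~~~
~~~++~~~~
~~~~++~~~
~~~~>+~~~
~~~++~~~~
~~~~~~~~~
~~~~~~~~~
~~~~~~~~~
k=17  ~~~~~~~~~
~~~~~~~~~
~~~++~~~~
~~~~^+~~~
~~~~~+~~~
~~~++~~~~
~~~~~~~~~
~~~~~~~~~
~~~~~~~~~
k=18  ~~~~~~~~~
~~~~~~~~~
~~~++~~~~
~~~<~+~~~
~~~~~+~~~
~~~++~~~~
~~~~~~~~~
~~~~~~~~~
~~~~~~~~~
k=19  ~~~~~~~~~
~~~~~~~~~
~~~^+~~~~
~~~+~+~~~
~~~~~+~~~
~~~++~~~~
~~~~~~~~~
~~~~~~~~~
~~~~~~~~~
k=20  ~~~~~~~~~
~~~~~~~~~
~~<~+~~~~
~~~+~+~~~
~~~~~+~~~
~~~++~~~~
~~~~~~~~~
~~~~~~~~~
~~~~~~~~~
k=21  ~~~~~~~~~
~~^~~~~~~
~~+~+~~~~
~~~+~+~~~
~~~~~+~~~
~~~++~~~~
~~~~~~~~~
~~~~~~~~~
~~~~~~~~~
k=22  ~~~~~~~~~
~~+>~~~~~
~~+~+~~~~
~~~+~+~~~
~~~~~+~~~
~~~++~~~~
~~~~~~~~~
~~~~~~~~~
~~~~~~~~~
k=23  ~~~~~~~~~
~~++~~~~~
~~+v+~~~~
~~~+~+~~~
~~~~~+~~~
~~~++~~~~
~~~~~~~~~
~~~~~~~~~
~~~~~~~~~
k=24  ~~~~~~~~~
~~++~~~~~
~~<++~~~~
~~~+~+~~~
~~~~~+~~~
~~~++~~~~
~~~~~~~~~
~~~~~~~~~
~~~~~~~~~
k=25  ~~~~~~~~~
~~++~~~~~
~~~++~~~~
~~v+~+~~~
~~~~~+~~~
~~~++~~~~
~~~~~~~~~
~~~~~~~~~
~~~~~~~~~
k=26  ~~~~~~~~~
~~++~~~~~
~~~++~~~~
~<++~+~~~
~~~~~+~~~
~~~++~~~~
~~~~~~~~~
~~~~~~~~~
~~~~~~~~~
k=27  ~~~~~~~~~
~~++~~~~~
~^~++~~~~
~+++~+~~~
~~~~~+~~~
~~~++~~~~
~~~~~~~~~
~~~~~~~~~
~~~~~~~~~
k=28  ~~~~~~~~~
~~++~~~~~
~+>++~~~~
~+++~+~~~
~~~~~+~~~
~~~++~~~~
~~~~~~~~~
~~~~~~~~~
~~~~~~~~~
k=29  ~~~~~~~~~
~~++~~~~~
~++++~~~~
~+v+~+~~~
~~~~~+~~~
~~~++~~~~
~~~~~~~~~
~~~~~~~~~
~~~~~~~~~
k=30  ~~~~~~~~~
~~++~~~~~
~++++~~~~
~+~>~+~~~
~~~~~+~~~
~~~++~~~~
~~~~~~~~~
~~~~~~~~~
~~~~~~~~~
k=31  ~~~~~~~~~
~~++~~~~~
~++^+~~~~
~+~~~+~~~
~~~~~+~~~
~~~++~~~~
~~~~~~~~~
~~~~~~~~~
~~~~~~~~~
k=32  ~~~~~~~~~
~~++~~~~~
~+<~+~~~~
~+~~~+~~~
~~~~~+~~~
~~~++~~~~
~~~~~~~~~
~~~~~~~~~
~~~~~~~~~
k=33  ~~~~~~~~~
~~++~~~~~
~+~~+~~~~
~+v~~+~~~
~~~~~+~~~
~~~++~~~~
~~~~~~~~~
~~~~~~~~~
~~~~~~~~~
k=34  ~~~~~~~~~
~~++~~~~~
~+~~+~~~~
~<+~~+~~~
~~~~~+~~~
~~~++~~~~
~~~~~~~~~
~~~~~~~~~
~~~~~~~~~
k=35  ~~~~~~~~~
~~++~~~~~
~+~~+~~~~
~~+~~+~~~
~v~~~+~~~
~~~++~~~~
~~~~~~~~~
~~~~~~~~~
~~~~~~~~~
k=36  ~~~~~~~~~
~~++~~~~~
~+~~+~~~~
~~+~~+~~~
<+~~~+~~~
~~~++~~~~
~~~~~~~~~
~~~~~~~~~
~~~~~~~~~
k=37  ~~~~~~~~~
~~++~~~~~
~+~~+~~~~
^~+~~+~~~
++~~~+~~~
~~~++~~~~
~~~~~~~~~
~~~~~~~~~
~~~~~~~~~
k=38  ~~~~~~~~~
~~++~~~~~
~+~~+~~~~
+>+~~+~~~
++~~~+~~~
~~~++~~~~
~~~~~~~~~
~~~~~~~~~
~~~~~~~~~
k=39  ~~~~~~~~~
~~++~~~~~
~+~~+~~~~
+++~~+~~~
+v~~~+~~~
~~~++~~~~
~~~~~~~~~
~~~~~~~~~
~~~~~~~~~

south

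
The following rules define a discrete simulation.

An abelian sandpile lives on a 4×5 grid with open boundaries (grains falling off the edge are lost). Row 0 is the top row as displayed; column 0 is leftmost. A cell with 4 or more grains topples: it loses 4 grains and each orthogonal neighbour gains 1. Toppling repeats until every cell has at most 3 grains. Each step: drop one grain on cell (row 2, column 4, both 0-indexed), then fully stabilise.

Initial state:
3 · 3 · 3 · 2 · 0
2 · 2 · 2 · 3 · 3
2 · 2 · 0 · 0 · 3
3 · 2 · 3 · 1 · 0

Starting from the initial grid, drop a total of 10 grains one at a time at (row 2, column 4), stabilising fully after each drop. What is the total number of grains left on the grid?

0) 3 · 3 · 3 · 2 · 0
2 · 2 · 2 · 3 · 3
2 · 2 · 0 · 0 · 3
3 · 2 · 3 · 1 · 0
1) 3 · 3 · 3 · 3 · 1
2 · 2 · 3 · 0 · 1
2 · 2 · 0 · 2 · 1
3 · 2 · 3 · 1 · 1
2) 3 · 3 · 3 · 3 · 1
2 · 2 · 3 · 0 · 1
2 · 2 · 0 · 2 · 2
3 · 2 · 3 · 1 · 1
3) 3 · 3 · 3 · 3 · 1
2 · 2 · 3 · 0 · 1
2 · 2 · 0 · 2 · 3
3 · 2 · 3 · 1 · 1
4) 3 · 3 · 3 · 3 · 1
2 · 2 · 3 · 0 · 2
2 · 2 · 0 · 3 · 0
3 · 2 · 3 · 1 · 2
5) 3 · 3 · 3 · 3 · 1
2 · 2 · 3 · 0 · 2
2 · 2 · 0 · 3 · 1
3 · 2 · 3 · 1 · 2
6) 3 · 3 · 3 · 3 · 1
2 · 2 · 3 · 0 · 2
2 · 2 · 0 · 3 · 2
3 · 2 · 3 · 1 · 2
7) 3 · 3 · 3 · 3 · 1
2 · 2 · 3 · 0 · 2
2 · 2 · 0 · 3 · 3
3 · 2 · 3 · 1 · 2
8) 3 · 3 · 3 · 3 · 1
2 · 2 · 3 · 1 · 3
2 · 2 · 1 · 0 · 1
3 · 2 · 3 · 2 · 3
9) 3 · 3 · 3 · 3 · 1
2 · 2 · 3 · 1 · 3
2 · 2 · 1 · 0 · 2
3 · 2 · 3 · 2 · 3
10) 3 · 3 · 3 · 3 · 1
2 · 2 · 3 · 1 · 3
2 · 2 · 1 · 0 · 3
3 · 2 · 3 · 2 · 3

45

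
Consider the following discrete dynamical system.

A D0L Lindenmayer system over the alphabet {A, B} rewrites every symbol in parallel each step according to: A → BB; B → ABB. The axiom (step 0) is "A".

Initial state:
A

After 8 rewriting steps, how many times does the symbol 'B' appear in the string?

k=0  A
k=1  BB
k=2  ABBABB
k=3  BBABBABBBBABBABB
k=4  ABBABBBBABBABBBBABBABBABBABBBBABBABBBBABBABB
k=5  BBABBABBBBABBABBABBABBBBABBABBBBABBABBABBABBBBABBABBBBABBABBBBABBABBBBABBABBABBABBBBABBABBBBABBABBABBABBBBABBABBBBABBABB
k=6  ABBABBBBABBABBBBABBABBABBABBBBABBABBBBABBABBBBABBABBBBABBA…ABBABBBBABBABBABBABBBBABBABBBBABBABBABBABBBBABBABBBBABBABB  (len 328)
k=7  BBABBABBBBABBABBABBABBBBABBABBBBABBABBABBABBBBABBABBBBABBA…ABBABBBBABBABBABBABBBBABBABBBBABBABBABBABBBBABBABBBBABBABB  (len 896)
k=8  ABBABBBBABBABBBBABBABBABBABBBBABBABBBBABBABBBBABBABBBBABBA…ABBABBBBABBABBABBABBBBABBABBBBABBABBABBABBBBABBABBBBABBABB  (len 2448)

1792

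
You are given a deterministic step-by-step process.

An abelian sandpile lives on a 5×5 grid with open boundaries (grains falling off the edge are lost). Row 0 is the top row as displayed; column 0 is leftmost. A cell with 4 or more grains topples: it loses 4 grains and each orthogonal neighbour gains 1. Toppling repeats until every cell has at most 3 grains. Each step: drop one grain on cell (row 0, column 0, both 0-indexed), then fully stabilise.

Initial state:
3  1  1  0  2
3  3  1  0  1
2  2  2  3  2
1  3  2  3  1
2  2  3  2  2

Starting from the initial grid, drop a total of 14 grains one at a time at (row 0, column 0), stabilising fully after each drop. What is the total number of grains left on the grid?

k=0  3  1  1  0  2
3  3  1  0  1
2  2  2  3  2
1  3  2  3  1
2  2  3  2  2
k=1  1  3  1  0  2
1  0  2  0  1
3  3  2  3  2
1  3  2  3  1
2  2  3  2  2
k=2  2  3  1  0  2
1  0  2  0  1
3  3  2  3  2
1  3  2  3  1
2  2  3  2  2
k=3  3  3  1  0  2
1  0  2  0  1
3  3  2  3  2
1  3  2  3  1
2  2  3  2  2
k=4  1  0  2  0  2
2  1  2  0  1
3  3  2  3  2
1  3  2  3  1
2  2  3  2  2
k=5  2  0  2  0  2
2  1  2  0  1
3  3  2  3  2
1  3  2  3  1
2  2  3  2  2
k=6  3  0  2  0  2
2  1  2  0  1
3  3  2  3  2
1  3  2  3  1
2  2  3  2  2
k=7  0  1  2  0  2
3  1  2  0  1
3  3  2  3  2
1  3  2  3  1
2  2  3  2  2
k=8  1  1  2  0  2
3  1  2  0  1
3  3  2  3  2
1  3  2  3  1
2  2  3  2  2
k=9  2  1  2  0  2
3  1  2  0  1
3  3  2  3  2
1  3  2  3  1
2  2  3  2  2
k=10  3  1  2  0  2
3  1  2  0  1
3  3  2  3  2
1  3  2  3  1
2  2  3  2  2
k=11  1  2  2  0  2
1  3  2  0  1
1  1  3  3  2
3  0  3  3  1
2  3  3  2  2
k=12  2  2  2  0  2
1  3  2  0  1
1  1  3  3  2
3  0  3  3  1
2  3  3  2  2
k=13  3  2  2  0  2
1  3  2  0  1
1  1  3  3  2
3  0  3  3  1
2  3  3  2  2
k=14  0  3  2  0  2
2  3  2  0  1
1  1  3  3  2
3  0  3  3  1
2  3  3  2  2

47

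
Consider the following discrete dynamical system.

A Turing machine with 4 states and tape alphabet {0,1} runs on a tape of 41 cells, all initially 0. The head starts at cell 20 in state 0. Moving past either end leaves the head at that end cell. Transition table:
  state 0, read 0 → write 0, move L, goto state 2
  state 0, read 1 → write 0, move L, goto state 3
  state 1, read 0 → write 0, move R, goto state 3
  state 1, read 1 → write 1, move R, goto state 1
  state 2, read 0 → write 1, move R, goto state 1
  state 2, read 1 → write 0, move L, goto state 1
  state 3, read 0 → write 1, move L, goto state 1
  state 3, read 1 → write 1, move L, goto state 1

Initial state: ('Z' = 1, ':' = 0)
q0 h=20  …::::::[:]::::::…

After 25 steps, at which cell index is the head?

21

[0] q0 h=20  …::::::[:]::::::…
[1] q2 h=19  …::::::[:]::::::…
[2] q1 h=20  …:::::Z[:]::::::…
[3] q3 h=21  …::::Z:[:]::::::…
[4] q1 h=20  …:::::Z[:]Z:::::…
[5] q3 h=21  …::::Z:[Z]::::::…
[6] q1 h=20  …:::::Z[:]Z:::::…
[7] q3 h=21  …::::Z:[Z]::::::…
[8] q1 h=20  …:::::Z[:]Z:::::…
[9] q3 h=21  …::::Z:[Z]::::::…
[10] q1 h=20  …:::::Z[:]Z:::::…
[11] q3 h=21  …::::Z:[Z]::::::…
[12] q1 h=20  …:::::Z[:]Z:::::…
[13] q3 h=21  …::::Z:[Z]::::::…
[14] q1 h=20  …:::::Z[:]Z:::::…
[15] q3 h=21  …::::Z:[Z]::::::…
[16] q1 h=20  …:::::Z[:]Z:::::…
[17] q3 h=21  …::::Z:[Z]::::::…
[18] q1 h=20  …:::::Z[:]Z:::::…
[19] q3 h=21  …::::Z:[Z]::::::…
[20] q1 h=20  …:::::Z[:]Z:::::…
[21] q3 h=21  …::::Z:[Z]::::::…
[22] q1 h=20  …:::::Z[:]Z:::::…
[23] q3 h=21  …::::Z:[Z]::::::…
[24] q1 h=20  …:::::Z[:]Z:::::…
[25] q3 h=21  …::::Z:[Z]::::::…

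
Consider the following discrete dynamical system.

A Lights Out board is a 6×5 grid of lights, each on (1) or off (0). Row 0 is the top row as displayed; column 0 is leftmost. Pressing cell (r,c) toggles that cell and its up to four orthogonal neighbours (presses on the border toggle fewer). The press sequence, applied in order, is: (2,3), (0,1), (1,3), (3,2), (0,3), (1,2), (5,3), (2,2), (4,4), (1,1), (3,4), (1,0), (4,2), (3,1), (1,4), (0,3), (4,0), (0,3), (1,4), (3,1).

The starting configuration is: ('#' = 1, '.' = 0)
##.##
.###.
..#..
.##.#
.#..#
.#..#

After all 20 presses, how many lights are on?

0) ##.##
.###.
..#..
.##.#
.#..#
.#..#
1) ##.##
.##..
...##
.####
.#..#
.#..#
2) ..###
..#..
...##
.####
.#..#
.#..#
3) ..#.#
...##
....#
.####
.#..#
.#..#
4) ..#.#
...##
..#.#
....#
.##.#
.#..#
5) ...#.
....#
..#.#
....#
.##.#
.#..#
6) ..##.
.####
....#
....#
.##.#
.#..#
7) ..##.
.####
....#
....#
.####
.###.
8) ..##.
.#.##
.####
..#.#
.####
.###.
9) ..##.
.#.##
.####
..#..
.##..
.####
10) .###.
#.###
..###
..#..
.##..
.####
11) .###.
#.###
..##.
..###
.##.#
.####
12) ####.
.####
#.##.
..###
.##.#
.####
13) ####.
.####
#.##.
...##
...##
.#.##
14) ####.
.####
####.
#####
.#.##
.#.##
15) #####
.##..
#####
#####
.#.##
.#.##
16) ##...
.###.
#####
#####
.#.##
.#.##
17) ##...
.###.
#####
.####
#..##
##.##
18) #####
.##..
#####
.####
#..##
##.##
19) ####.
.####
####.
.####
#..##
##.##
20) ####.
.####
#.##.
#..##
##.##
##.##

22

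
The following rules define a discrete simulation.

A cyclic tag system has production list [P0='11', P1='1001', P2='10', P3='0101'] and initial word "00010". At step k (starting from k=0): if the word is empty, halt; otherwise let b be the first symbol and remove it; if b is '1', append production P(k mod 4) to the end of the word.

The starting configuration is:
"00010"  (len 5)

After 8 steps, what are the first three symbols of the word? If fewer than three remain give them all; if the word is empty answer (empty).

110

t=0: "00010"  (len 5)
t=1: "0010"  (len 4)
t=2: "010"  (len 3)
t=3: "10"  (len 2)
t=4: "00101"  (len 5)
t=5: "0101"  (len 4)
t=6: "101"  (len 3)
t=7: "0110"  (len 4)
t=8: "110"  (len 3)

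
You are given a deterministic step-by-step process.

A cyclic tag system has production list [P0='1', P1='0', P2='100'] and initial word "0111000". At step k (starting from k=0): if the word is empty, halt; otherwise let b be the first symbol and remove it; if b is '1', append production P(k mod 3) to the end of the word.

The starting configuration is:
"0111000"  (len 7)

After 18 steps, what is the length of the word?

0) "0111000"  (len 7)
1) "111000"  (len 6)
2) "110000"  (len 6)
3) "10000100"  (len 8)
4) "00001001"  (len 8)
5) "0001001"  (len 7)
6) "001001"  (len 6)
7) "01001"  (len 5)
8) "1001"  (len 4)
9) "001100"  (len 6)
10) "01100"  (len 5)
11) "1100"  (len 4)
12) "100100"  (len 6)
13) "001001"  (len 6)
14) "01001"  (len 5)
15) "1001"  (len 4)
16) "0011"  (len 4)
17) "011"  (len 3)
18) "11"  (len 2)

2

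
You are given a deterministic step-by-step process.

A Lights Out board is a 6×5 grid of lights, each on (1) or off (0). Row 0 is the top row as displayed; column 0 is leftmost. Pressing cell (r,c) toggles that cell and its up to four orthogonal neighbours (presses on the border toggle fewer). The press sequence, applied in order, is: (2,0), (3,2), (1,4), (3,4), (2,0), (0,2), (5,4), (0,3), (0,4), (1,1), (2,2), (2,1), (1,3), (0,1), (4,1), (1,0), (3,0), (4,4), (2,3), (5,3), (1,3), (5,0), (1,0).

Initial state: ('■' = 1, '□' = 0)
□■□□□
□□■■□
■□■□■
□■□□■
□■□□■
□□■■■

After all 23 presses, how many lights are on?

t=0: □■□□□
□□■■□
■□■□■
□■□□■
□■□□■
□□■■■
t=1: □■□□□
■□■■□
□■■□■
■■□□■
□■□□■
□□■■■
t=2: □■□□□
■□■■□
□■□□■
■□■■■
□■■□■
□□■■■
t=3: □■□□■
■□■□■
□■□□□
■□■■■
□■■□■
□□■■■
t=4: □■□□■
■□■□■
□■□□■
■□■□□
□■■□□
□□■■■
t=5: □■□□■
□□■□■
■□□□■
□□■□□
□■■□□
□□■■■
t=6: □□■■■
□□□□■
■□□□■
□□■□□
□■■□□
□□■■■
t=7: □□■■■
□□□□■
■□□□■
□□■□□
□■■□■
□□■□□
t=8: □□□□□
□□□■■
■□□□■
□□■□□
□■■□■
□□■□□
t=9: □□□■■
□□□■□
■□□□■
□□■□□
□■■□■
□□■□□
t=10: □■□■■
■■■■□
■■□□■
□□■□□
□■■□■
□□■□□
t=11: □■□■■
■■□■□
■□■■■
□□□□□
□■■□■
□□■□□
t=12: □■□■■
■□□■□
□■□■■
□■□□□
□■■□■
□□■□□
t=13: □■□□■
■□■□■
□■□□■
□■□□□
□■■□■
□□■□□
t=14: ■□■□■
■■■□■
□■□□■
□■□□□
□■■□■
□□■□□
t=15: ■□■□■
■■■□■
□■□□■
□□□□□
■□□□■
□■■□□
t=16: □□■□■
□□■□■
■■□□■
□□□□□
■□□□■
□■■□□
t=17: □□■□■
□□■□■
□■□□■
■■□□□
□□□□■
□■■□□
t=18: □□■□■
□□■□■
□■□□■
■■□□■
□□□■□
□■■□■
t=19: □□■□■
□□■■■
□■■■□
■■□■■
□□□■□
□■■□■
t=20: □□■□■
□□■■■
□■■■□
■■□■■
□□□□□
□■□■□
t=21: □□■■■
□□□□□
□■■□□
■■□■■
□□□□□
□■□■□
t=22: □□■■■
□□□□□
□■■□□
■■□■■
■□□□□
■□□■□
t=23: ■□■■■
■■□□□
■■■□□
■■□■■
■□□□□
■□□■□

16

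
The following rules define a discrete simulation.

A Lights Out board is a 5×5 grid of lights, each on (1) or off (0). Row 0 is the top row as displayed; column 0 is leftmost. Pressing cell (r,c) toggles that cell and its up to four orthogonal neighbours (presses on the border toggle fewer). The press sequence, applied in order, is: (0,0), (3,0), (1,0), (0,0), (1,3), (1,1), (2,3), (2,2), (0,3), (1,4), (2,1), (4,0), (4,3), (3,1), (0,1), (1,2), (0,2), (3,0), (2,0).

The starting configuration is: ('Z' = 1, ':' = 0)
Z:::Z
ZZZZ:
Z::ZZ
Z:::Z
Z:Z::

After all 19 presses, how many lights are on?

t=0: Z:::Z
ZZZZ:
Z::ZZ
Z:::Z
Z:Z::
t=1: :Z::Z
:ZZZ:
Z::ZZ
Z:::Z
Z:Z::
t=2: :Z::Z
:ZZZ:
:::ZZ
:Z::Z
::Z::
t=3: ZZ::Z
Z:ZZ:
Z::ZZ
:Z::Z
::Z::
t=4: ::::Z
::ZZ:
Z::ZZ
:Z::Z
::Z::
t=5: :::ZZ
::::Z
Z:::Z
:Z::Z
::Z::
t=6: :Z:ZZ
ZZZ:Z
ZZ::Z
:Z::Z
::Z::
t=7: :Z:ZZ
ZZZZZ
ZZZZ:
:Z:ZZ
::Z::
t=8: :Z:ZZ
ZZ:ZZ
Z::::
:ZZZZ
::Z::
t=9: :ZZ::
ZZ::Z
Z::::
:ZZZZ
::Z::
t=10: :ZZ:Z
ZZ:Z:
Z:::Z
:ZZZZ
::Z::
t=11: :ZZ:Z
Z::Z:
:ZZ:Z
::ZZZ
::Z::
t=12: :ZZ:Z
Z::Z:
:ZZ:Z
Z:ZZZ
ZZZ::
t=13: :ZZ:Z
Z::Z:
:ZZ:Z
Z:Z:Z
ZZ:ZZ
t=14: :ZZ:Z
Z::Z:
::Z:Z
:Z::Z
Z::ZZ
t=15: Z:::Z
ZZ:Z:
::Z:Z
:Z::Z
Z::ZZ
t=16: Z:Z:Z
Z:Z::
::::Z
:Z::Z
Z::ZZ
t=17: ZZ:ZZ
Z::::
::::Z
:Z::Z
Z::ZZ
t=18: ZZ:ZZ
Z::::
Z:::Z
Z:::Z
:::ZZ
t=19: ZZ:ZZ
:::::
:Z::Z
::::Z
:::ZZ

9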